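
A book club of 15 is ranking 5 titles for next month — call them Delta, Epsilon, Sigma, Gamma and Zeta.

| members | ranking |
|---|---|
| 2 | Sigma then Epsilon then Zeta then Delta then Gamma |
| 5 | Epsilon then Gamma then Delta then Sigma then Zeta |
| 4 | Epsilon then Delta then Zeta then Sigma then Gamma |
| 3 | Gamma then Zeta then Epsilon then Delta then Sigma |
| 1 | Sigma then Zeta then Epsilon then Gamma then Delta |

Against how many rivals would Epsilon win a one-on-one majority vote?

4

Epsilon against each rival (15 members):
Epsilon vs Delta: Epsilon wins 15–0.
Epsilon vs Sigma: Epsilon is ranked higher on 5+4+3 = 12 ballots, Sigma on 3. Epsilon wins 12–3.
Epsilon–Gamma: Epsilon 12–3.
Epsilon–Zeta: Epsilon 11–4.
Epsilon beats Delta, Sigma, Gamma, Zeta — 4 pairwise wins.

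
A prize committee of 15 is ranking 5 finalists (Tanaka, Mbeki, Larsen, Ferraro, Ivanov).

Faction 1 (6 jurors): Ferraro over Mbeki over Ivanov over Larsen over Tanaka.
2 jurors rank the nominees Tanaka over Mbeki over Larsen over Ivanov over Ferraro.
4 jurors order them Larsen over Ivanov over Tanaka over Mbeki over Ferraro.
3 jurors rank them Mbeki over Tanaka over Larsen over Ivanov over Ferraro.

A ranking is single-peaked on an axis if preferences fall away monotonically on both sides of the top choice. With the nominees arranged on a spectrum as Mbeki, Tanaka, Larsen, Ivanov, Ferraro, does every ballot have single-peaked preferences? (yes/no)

no

Axis positions: Mbeki=1, Tanaka=2, Larsen=3, Ivanov=4, Ferraro=5.
Faction 1: ranking walks positions 5-1-4-3-2; Mbeki is ranked above Ivanov even though Ivanov lies between Mbeki and the peak Ferraro on the axis — preferences dip and rise again. Not single-peaked.
Faction 2 (peak Tanaka at position 2): ranking walks positions 2-1-3-4-5, expanding outward from the peak — single-peaked.
Faction 3 (peak Larsen at position 3): ranking walks positions 3-4-2-1-5, expanding outward from the peak — single-peaked.
Faction 4 (peak Mbeki at position 1): ranking walks positions 1-2-3-4-5, expanding outward from the peak — single-peaked.
Faction 1 violates single-peakedness, so the profile is not single-peaked on this axis.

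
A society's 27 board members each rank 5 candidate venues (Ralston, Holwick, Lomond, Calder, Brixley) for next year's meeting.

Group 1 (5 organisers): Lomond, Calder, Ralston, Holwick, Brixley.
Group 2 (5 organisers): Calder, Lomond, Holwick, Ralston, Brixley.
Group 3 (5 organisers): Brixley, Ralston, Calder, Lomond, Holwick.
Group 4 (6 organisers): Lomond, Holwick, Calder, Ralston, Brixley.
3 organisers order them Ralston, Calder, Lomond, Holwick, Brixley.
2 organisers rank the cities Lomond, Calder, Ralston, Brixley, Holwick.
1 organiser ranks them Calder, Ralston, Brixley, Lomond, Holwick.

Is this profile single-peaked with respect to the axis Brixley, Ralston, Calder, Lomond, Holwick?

yes

Axis positions: Brixley=1, Ralston=2, Calder=3, Lomond=4, Holwick=5.
Group 1 (peak Lomond at position 4): ranking walks positions 4-3-2-5-1, expanding outward from the peak — single-peaked.
Group 2 (peak Calder at position 3): ranking walks positions 3-4-5-2-1, expanding outward from the peak — single-peaked.
Group 3 (peak Brixley at position 1): ranking walks positions 1-2-3-4-5, expanding outward from the peak — single-peaked.
Group 4 (peak Lomond at position 4): ranking walks positions 4-5-3-2-1, expanding outward from the peak — single-peaked.
Group 5 (peak Ralston at position 2): ranking walks positions 2-3-4-5-1, expanding outward from the peak — single-peaked.
Group 6 (peak Lomond at position 4): ranking walks positions 4-3-2-1-5, expanding outward from the peak — single-peaked.
Group 7 (peak Calder at position 3): ranking walks positions 3-2-1-4-5, expanding outward from the peak — single-peaked.
Every ranking is single-peaked on this axis.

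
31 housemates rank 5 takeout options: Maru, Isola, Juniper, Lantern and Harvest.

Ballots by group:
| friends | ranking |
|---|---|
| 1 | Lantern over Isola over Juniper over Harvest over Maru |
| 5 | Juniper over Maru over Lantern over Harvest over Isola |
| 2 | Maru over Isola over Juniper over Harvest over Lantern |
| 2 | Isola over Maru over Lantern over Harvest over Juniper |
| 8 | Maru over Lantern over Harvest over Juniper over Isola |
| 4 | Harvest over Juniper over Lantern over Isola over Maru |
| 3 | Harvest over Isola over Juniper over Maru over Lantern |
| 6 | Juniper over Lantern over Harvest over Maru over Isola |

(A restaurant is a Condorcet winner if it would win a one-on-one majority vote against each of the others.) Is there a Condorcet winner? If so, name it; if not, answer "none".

none

Head-to-head results (31 friends):
Maru vs Isola: Maru, 21–10.
Maru vs Juniper: Juniper, 19–12.
Maru vs Lantern: Maru, 20–11.
Maru vs Harvest: Maru wins 17–14.
Isola vs Juniper: Juniper, 23–8.
Isola vs Lantern: Lantern, 24–7.
Isola vs Harvest: Harvest wins 26–5.
Juniper vs Lantern: Juniper wins 20–11.
Juniper vs Harvest: Harvest wins 17–14.
Lantern vs Harvest: Lantern wins 22–9.
No restaurant is unbeaten: Maru loses to Juniper; Isola loses to Maru; Juniper loses to Harvest; Lantern loses to Maru; Harvest loses to Maru. In particular Maru beats Harvest beats Juniper beats Maru is a majority cycle — no Condorcet winner exists.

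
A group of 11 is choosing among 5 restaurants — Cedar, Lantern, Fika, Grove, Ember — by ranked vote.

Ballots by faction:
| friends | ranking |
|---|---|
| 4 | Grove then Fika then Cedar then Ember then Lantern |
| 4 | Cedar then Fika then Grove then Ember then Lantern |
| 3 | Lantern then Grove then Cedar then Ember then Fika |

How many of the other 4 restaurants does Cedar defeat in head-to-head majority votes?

3

Cedar against each rival (11 friends):
Cedar vs Lantern: Cedar wins 8–3.
Cedar vs Fika: Cedar, 7–4.
Cedar vs Grove: Grove, 7–4.
Cedar vs Ember: Cedar, 11–0.
Cedar beats Lantern, Fika, Ember; loses to Grove — 3 pairwise wins.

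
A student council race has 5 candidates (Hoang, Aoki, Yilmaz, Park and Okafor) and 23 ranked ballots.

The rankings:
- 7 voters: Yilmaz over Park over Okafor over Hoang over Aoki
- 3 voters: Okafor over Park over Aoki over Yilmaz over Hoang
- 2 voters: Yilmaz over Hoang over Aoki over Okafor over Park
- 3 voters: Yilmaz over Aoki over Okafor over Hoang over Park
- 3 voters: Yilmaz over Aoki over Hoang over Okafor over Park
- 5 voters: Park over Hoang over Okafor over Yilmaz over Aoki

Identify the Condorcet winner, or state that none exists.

Yilmaz

Check each pair by majority over 23 ballots:
Hoang vs Aoki: 14 to 9, Hoang.
Hoang vs Yilmaz: Yilmaz wins 18–5.
Hoang vs Park: 2+3+3 = 8 for Hoang, 15 for Park — Park by 15–8.
Hoang vs Okafor: Hoang preferred on 2+3+5 = 10 ballots; Okafor wins 13–10.
Aoki–Yilmaz: Yilmaz 20–3.
Aoki vs Park: 2+3+3 = 8 for Aoki, 15 for Park — Park by 15–8.
Aoki–Okafor: Okafor 15–8.
Yilmaz vs Park: Yilmaz wins 15–8.
Yilmaz–Okafor: Yilmaz 15–8.
Park vs Okafor: Park wins 12–11.
Yilmaz defeats every rival head-to-head and is the Condorcet winner.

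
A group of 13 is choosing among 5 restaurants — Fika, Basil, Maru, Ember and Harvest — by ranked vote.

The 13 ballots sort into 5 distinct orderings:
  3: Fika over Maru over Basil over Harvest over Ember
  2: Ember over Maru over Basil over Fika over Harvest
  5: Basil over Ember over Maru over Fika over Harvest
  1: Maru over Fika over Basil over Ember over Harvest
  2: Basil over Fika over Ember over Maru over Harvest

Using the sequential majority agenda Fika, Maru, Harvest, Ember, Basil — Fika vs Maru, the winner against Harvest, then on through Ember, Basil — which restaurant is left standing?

Round 1: Fika vs Maru — 5–8, Maru advances.
Round 2: Maru vs Harvest — 13–0, Maru advances.
Round 3: Maru vs Ember — 4–9, Ember advances.
Round 4: Ember vs Basil — 2–11, Basil advances.
The agenda winner is Basil.

Basil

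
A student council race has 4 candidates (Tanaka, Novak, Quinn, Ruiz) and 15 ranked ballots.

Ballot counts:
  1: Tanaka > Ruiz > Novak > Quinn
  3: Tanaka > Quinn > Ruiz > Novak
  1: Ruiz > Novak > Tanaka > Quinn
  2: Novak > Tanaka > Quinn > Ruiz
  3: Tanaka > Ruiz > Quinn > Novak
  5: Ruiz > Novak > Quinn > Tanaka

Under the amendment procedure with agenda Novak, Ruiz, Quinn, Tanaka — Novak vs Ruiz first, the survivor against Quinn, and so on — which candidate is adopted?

Tanaka

Round 1: Novak vs Ruiz — 2–13, Ruiz advances.
Round 2: Ruiz vs Quinn — 10–5, Ruiz advances.
Round 3: Ruiz vs Tanaka — 6–9, Tanaka advances.
Tanaka survives the agenda.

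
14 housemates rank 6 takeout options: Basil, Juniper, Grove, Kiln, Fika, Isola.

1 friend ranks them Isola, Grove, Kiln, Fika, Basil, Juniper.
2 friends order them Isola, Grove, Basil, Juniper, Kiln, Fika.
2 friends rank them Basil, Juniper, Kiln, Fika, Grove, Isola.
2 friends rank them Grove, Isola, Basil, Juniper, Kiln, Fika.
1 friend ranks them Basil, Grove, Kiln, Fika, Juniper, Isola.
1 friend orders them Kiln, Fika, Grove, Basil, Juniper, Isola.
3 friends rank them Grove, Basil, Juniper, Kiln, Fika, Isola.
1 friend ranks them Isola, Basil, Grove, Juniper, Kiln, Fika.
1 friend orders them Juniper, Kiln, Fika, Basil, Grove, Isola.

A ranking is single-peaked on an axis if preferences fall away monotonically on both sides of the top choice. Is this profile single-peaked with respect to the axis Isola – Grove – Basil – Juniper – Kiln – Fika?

no

Axis positions: Isola=1, Grove=2, Basil=3, Juniper=4, Kiln=5, Fika=6.
Ballot type 1: ranking walks positions 1-2-5-6-3-4; Kiln is ranked above Basil even though Basil lies between Kiln and the peak Isola on the axis — preferences dip and rise again. Not single-peaked.
Ballot type 2 (peak Isola at position 1): ranking walks positions 1-2-3-4-5-6, expanding outward from the peak — single-peaked.
Ballot type 3 (peak Basil at position 3): ranking walks positions 3-4-5-6-2-1, expanding outward from the peak — single-peaked.
Ballot type 4 (peak Grove at position 2): ranking walks positions 2-1-3-4-5-6, expanding outward from the peak — single-peaked.
Ballot type 5: ranking walks positions 3-2-5-6-4-1; Kiln is ranked above Juniper even though Juniper lies between Kiln and the peak Basil on the axis — preferences dip and rise again. Not single-peaked.
Ballot type 6: ranking walks positions 5-6-2-3-4-1; Grove is ranked above Juniper even though Juniper lies between Grove and the peak Kiln on the axis — preferences dip and rise again. Not single-peaked.
Ballot type 7 (peak Grove at position 2): ranking walks positions 2-3-4-5-6-1, expanding outward from the peak — single-peaked.
Ballot type 8: ranking walks positions 1-3-2-4-5-6; Basil is ranked above Grove even though Grove lies between Basil and the peak Isola on the axis — preferences dip and rise again. Not single-peaked.
Ballot type 9 (peak Juniper at position 4): ranking walks positions 4-5-6-3-2-1, expanding outward from the peak — single-peaked.
Ballot type 1 violates single-peakedness, so the profile is not single-peaked on this axis.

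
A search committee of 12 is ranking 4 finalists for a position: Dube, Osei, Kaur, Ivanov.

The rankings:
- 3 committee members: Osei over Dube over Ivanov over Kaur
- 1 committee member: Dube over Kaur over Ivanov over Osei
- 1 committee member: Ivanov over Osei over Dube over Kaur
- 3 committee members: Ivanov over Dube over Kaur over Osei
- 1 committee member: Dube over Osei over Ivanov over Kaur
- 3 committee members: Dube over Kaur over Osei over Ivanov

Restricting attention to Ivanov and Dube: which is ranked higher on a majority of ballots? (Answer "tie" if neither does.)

Dube

Ballots ranking Ivanov above Dube: 1 + 3 = 4.
Ballots ranking Dube above Ivanov: 12 − 4 = 8.
Dube wins the head-to-head 8–4.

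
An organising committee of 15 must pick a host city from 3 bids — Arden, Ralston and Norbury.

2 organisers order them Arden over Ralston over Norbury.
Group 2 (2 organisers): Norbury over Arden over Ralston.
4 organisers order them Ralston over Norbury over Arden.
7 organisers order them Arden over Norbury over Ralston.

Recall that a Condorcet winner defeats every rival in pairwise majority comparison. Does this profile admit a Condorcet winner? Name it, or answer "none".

Check each pair by majority over 15 ballots:
Arden vs Ralston: Arden preferred on 2+2+7 = 11 ballots; Arden wins 11–4.
Arden vs Norbury: Arden wins 9–6.
Ralston vs Norbury: 2+4 = 6 for Ralston, 9 for Norbury — Norbury by 9–6.
Only Arden has no losses; Arden is the Condorcet winner.

Arden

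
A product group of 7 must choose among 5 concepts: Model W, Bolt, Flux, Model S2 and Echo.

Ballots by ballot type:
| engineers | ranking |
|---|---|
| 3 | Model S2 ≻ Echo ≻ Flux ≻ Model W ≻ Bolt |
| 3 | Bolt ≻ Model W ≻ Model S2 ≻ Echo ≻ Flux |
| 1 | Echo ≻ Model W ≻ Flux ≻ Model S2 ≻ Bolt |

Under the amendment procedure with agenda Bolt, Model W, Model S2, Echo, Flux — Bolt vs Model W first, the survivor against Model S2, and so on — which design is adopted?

Round 1: Bolt vs Model W — 3–4, Model W advances.
Round 2: Model W vs Model S2 — 4–3, Model W advances.
Round 3: Model W vs Echo — 3–4, Echo advances.
Round 4: Echo vs Flux — 7–0, Echo advances.
Echo survives the agenda.

Echo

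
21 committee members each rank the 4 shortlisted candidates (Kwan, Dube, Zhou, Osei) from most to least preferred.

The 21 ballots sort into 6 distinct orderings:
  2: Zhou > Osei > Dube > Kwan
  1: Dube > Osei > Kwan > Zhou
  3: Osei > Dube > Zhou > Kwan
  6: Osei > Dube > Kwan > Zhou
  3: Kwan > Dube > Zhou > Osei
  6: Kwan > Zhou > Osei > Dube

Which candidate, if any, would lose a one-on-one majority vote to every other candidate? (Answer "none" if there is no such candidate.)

none

Head-to-head results (21 committee members):
Kwan vs Dube: 3+6 = 9 for Kwan, 12 for Dube — Dube by 12–9.
Kwan vs Zhou: 16 to 5, Kwan.
Kwan vs Osei: Osei wins 12–9.
Dube vs Zhou: 13 to 8, Dube.
Dube vs Osei: Dube is ranked higher on 1+3 = 4 ballots, Osei on 17. Osei wins 17–4.
Zhou vs Osei: Zhou, 11–10.
No candidate is winless: Kwan beats Zhou; Dube beats Kwan; Zhou beats Osei; Osei beats Kwan. There is no Condorcet loser.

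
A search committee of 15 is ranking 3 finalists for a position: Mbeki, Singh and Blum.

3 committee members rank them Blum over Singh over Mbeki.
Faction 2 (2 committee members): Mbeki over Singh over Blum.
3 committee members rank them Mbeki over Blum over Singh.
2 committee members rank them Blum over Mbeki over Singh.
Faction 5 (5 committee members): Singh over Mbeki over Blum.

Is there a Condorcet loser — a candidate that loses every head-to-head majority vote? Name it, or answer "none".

none

Pairwise majorities:
Mbeki–Singh: Singh 8–7.
Mbeki–Blum: Mbeki 10–5.
Singh vs Blum: Singh is ranked higher on 2+5 = 7 ballots, Blum on 8. Blum wins 8–7.
Every candidate wins at least one matchup (Mbeki beats Blum; Singh beats Mbeki; Blum beats Singh), so there is no Condorcet loser.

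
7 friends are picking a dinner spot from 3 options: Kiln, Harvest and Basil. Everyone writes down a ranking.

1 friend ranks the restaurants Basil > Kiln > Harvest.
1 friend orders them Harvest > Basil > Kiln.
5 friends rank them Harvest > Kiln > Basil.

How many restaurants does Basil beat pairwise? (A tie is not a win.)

0

Basil against each rival (7 friends):
Basil vs Kiln: Basil is ranked higher on 1+1 = 2 ballots, Kiln on 5. Kiln wins 5–2.
Basil vs Harvest: 1 for Basil, 6 for Harvest — Harvest by 6–1.
Basil beats no one; loses to Kiln, Harvest — 0 pairwise wins.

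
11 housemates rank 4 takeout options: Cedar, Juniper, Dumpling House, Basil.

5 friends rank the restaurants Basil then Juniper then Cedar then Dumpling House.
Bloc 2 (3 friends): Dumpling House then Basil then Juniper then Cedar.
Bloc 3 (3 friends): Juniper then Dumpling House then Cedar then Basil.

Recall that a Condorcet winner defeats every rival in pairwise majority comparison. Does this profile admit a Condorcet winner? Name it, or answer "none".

none

Check each pair by majority over 11 ballots:
Cedar vs Juniper: Cedar preferred on 0 ballots; Juniper wins 11–0.
Cedar vs Dumpling House: Cedar preferred on 5 ballots; Dumpling House wins 6–5.
Cedar vs Basil: Cedar preferred on 3 ballots; Basil wins 8–3.
Juniper vs Dumpling House: 8 to 3, Juniper.
Juniper vs Basil: Juniper is ranked higher on 3 ballots, Basil on 8. Basil wins 8–3.
Dumpling House vs Basil: 6 to 5, Dumpling House.
No restaurant is unbeaten: Cedar loses to Juniper; Juniper loses to Basil; Dumpling House loses to Juniper; Basil loses to Dumpling House. In particular Juniper > Dumpling House > Basil > Juniper is a majority cycle — no Condorcet winner exists.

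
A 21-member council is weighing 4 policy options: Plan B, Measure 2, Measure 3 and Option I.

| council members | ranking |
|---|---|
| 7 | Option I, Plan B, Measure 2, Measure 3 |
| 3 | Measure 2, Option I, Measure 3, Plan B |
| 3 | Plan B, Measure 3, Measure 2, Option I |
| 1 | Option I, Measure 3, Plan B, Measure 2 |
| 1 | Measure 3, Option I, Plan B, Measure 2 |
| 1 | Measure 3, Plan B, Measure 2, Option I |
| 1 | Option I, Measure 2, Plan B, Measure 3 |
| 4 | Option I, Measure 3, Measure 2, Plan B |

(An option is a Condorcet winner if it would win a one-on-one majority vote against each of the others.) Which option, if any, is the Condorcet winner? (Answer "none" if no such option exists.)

Pairwise majorities:
Plan B vs Measure 2: 7+3+1+1+1 = 13 for Plan B, 8 for Measure 2 — Plan B by 13–8.
Plan B vs Measure 3: Plan B, 11–10.
Plan B vs Option I: Option I wins 17–4.
Measure 2 vs Measure 3: Measure 2 preferred on 7+3+1 = 11 ballots; Measure 2 wins 11–10.
Measure 2 vs Option I: 7 to 14, Option I.
Measure 3 vs Option I: Option I, 16–5.
Only Option I has no losses; Option I is the Condorcet winner.

Option I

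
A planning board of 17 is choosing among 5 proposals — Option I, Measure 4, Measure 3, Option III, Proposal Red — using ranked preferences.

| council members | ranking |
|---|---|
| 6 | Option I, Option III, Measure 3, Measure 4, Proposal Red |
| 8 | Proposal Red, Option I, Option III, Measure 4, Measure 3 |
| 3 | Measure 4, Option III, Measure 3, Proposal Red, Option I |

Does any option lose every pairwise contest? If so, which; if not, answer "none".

none

Head-to-head results (17 council members):
Option I–Measure 4: Option I 14–3.
Option I vs Measure 3: Option I preferred on 6+8 = 14 ballots; Option I wins 14–3.
Option I–Option III: Option I 14–3.
Option I vs Proposal Red: Option I preferred on 6 ballots; Proposal Red wins 11–6.
Measure 4 vs Measure 3: Measure 4 wins 11–6.
Measure 4 vs Option III: Measure 4 preferred on 3 ballots; Option III wins 14–3.
Measure 4 vs Proposal Red: Measure 4, 9–8.
Measure 3–Option III: Option III 17–0.
Measure 3–Proposal Red: Measure 3 9–8.
Option III vs Proposal Red: Option III wins 9–8.
Each option has at least one pairwise win (Option I beats Measure 4; Measure 4 beats Measure 3; Measure 3 beats Proposal Red; Option III beats Measure 4; Proposal Red beats Option I) — no Condorcet loser.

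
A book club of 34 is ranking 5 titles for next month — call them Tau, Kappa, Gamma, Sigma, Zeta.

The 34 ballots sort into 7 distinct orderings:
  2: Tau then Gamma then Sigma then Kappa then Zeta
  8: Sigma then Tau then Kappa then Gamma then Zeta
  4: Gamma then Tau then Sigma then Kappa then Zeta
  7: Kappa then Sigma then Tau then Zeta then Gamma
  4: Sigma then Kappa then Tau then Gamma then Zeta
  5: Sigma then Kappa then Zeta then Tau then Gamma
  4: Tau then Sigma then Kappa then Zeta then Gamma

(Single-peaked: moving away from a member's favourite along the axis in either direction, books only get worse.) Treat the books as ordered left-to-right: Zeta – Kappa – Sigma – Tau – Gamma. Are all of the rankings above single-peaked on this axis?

Axis positions: Zeta=1, Kappa=2, Sigma=3, Tau=4, Gamma=5.
Group 1 (peak Tau at position 4): ranking walks positions 4-5-3-2-1, expanding outward from the peak — single-peaked.
Group 2 (peak Sigma at position 3): ranking walks positions 3-4-2-5-1, expanding outward from the peak — single-peaked.
Group 3 (peak Gamma at position 5): ranking walks positions 5-4-3-2-1, expanding outward from the peak — single-peaked.
Group 4 (peak Kappa at position 2): ranking walks positions 2-3-4-1-5, expanding outward from the peak — single-peaked.
Group 5 (peak Sigma at position 3): ranking walks positions 3-2-4-5-1, expanding outward from the peak — single-peaked.
Group 6 (peak Sigma at position 3): ranking walks positions 3-2-1-4-5, expanding outward from the peak — single-peaked.
Group 7 (peak Tau at position 4): ranking walks positions 4-3-2-1-5, expanding outward from the peak — single-peaked.
Every ranking is single-peaked on this axis.

yes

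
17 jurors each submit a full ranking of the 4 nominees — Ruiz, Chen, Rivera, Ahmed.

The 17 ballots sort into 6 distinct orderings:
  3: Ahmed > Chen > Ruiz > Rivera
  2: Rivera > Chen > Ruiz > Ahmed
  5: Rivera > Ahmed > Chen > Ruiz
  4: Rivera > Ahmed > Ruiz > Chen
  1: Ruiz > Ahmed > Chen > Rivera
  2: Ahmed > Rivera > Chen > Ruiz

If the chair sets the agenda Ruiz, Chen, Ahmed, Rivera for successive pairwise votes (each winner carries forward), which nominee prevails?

Rivera

Round 1: Ruiz vs Chen — 5–12, Chen advances.
Round 2: Chen vs Ahmed — 2–15, Ahmed advances.
Round 3: Ahmed vs Rivera — 6–11, Rivera advances.
Rivera survives the agenda.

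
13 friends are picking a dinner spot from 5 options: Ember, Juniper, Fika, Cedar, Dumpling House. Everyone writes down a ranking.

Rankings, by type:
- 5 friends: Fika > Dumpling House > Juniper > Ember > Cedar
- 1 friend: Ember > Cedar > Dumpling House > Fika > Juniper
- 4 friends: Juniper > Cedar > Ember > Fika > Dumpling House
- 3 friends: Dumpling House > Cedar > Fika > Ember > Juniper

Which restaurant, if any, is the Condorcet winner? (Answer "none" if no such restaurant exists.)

none

Pairwise majorities:
Ember vs Juniper: 1+3 = 4 for Ember, 9 for Juniper — Juniper by 9–4.
Ember vs Fika: Ember is ranked higher on 1+4 = 5 ballots, Fika on 8. Fika wins 8–5.
Ember vs Cedar: 5+1 = 6 for Ember, 7 for Cedar — Cedar by 7–6.
Ember vs Dumpling House: 5 to 8, Dumpling House.
Juniper vs Fika: Juniper preferred on 4 ballots; Fika wins 9–4.
Juniper vs Cedar: 9 to 4, Juniper.
Juniper vs Dumpling House: Juniper preferred on 4 ballots; Dumpling House wins 9–4.
Fika vs Cedar: Fika preferred on 5 ballots; Cedar wins 8–5.
Fika vs Dumpling House: Fika preferred on 5+4 = 9 ballots; Fika wins 9–4.
Cedar vs Dumpling House: Cedar is ranked higher on 1+4 = 5 ballots, Dumpling House on 8. Dumpling House wins 8–5.
Each restaurant drops at least one matchup (Ember loses to Juniper; Juniper loses to Fika; Fika loses to Cedar; Cedar loses to Juniper; Dumpling House loses to Fika); the cycle Juniper → Cedar → Fika → Juniper rules out a Condorcet winner.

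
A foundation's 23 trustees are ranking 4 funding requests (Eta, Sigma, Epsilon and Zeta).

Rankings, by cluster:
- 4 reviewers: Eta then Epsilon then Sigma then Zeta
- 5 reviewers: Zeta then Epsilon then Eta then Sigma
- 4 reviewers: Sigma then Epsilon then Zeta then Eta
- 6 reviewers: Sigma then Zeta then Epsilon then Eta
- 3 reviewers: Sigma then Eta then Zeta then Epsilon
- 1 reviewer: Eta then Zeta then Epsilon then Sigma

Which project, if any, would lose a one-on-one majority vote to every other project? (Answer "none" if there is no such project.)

Head-to-head results (23 reviewers):
Eta vs Sigma: Eta preferred on 4+5+1 = 10 ballots; Sigma wins 13–10.
Eta vs Epsilon: 8 to 15, Epsilon.
Eta vs Zeta: Zeta wins 15–8.
Sigma–Epsilon: Sigma 13–10.
Sigma–Zeta: Sigma 17–6.
Epsilon–Zeta: Zeta 15–8.
Eta loses to every other project — it is the Condorcet loser.

Eta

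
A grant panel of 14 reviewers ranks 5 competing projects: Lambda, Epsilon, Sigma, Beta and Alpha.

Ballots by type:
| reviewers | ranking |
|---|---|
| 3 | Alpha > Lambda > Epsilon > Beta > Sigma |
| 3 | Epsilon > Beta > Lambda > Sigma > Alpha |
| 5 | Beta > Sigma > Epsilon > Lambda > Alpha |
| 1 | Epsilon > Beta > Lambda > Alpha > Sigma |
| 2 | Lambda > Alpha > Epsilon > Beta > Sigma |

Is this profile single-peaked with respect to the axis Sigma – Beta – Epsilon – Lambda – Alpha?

yes

Axis positions: Sigma=1, Beta=2, Epsilon=3, Lambda=4, Alpha=5.
Type 1 (peak Alpha at position 5): ranking walks positions 5-4-3-2-1, expanding outward from the peak — single-peaked.
Type 2 (peak Epsilon at position 3): ranking walks positions 3-2-4-1-5, expanding outward from the peak — single-peaked.
Type 3 (peak Beta at position 2): ranking walks positions 2-1-3-4-5, expanding outward from the peak — single-peaked.
Type 4 (peak Epsilon at position 3): ranking walks positions 3-2-4-5-1, expanding outward from the peak — single-peaked.
Type 5 (peak Lambda at position 4): ranking walks positions 4-5-3-2-1, expanding outward from the peak — single-peaked.
Every ranking is single-peaked on this axis.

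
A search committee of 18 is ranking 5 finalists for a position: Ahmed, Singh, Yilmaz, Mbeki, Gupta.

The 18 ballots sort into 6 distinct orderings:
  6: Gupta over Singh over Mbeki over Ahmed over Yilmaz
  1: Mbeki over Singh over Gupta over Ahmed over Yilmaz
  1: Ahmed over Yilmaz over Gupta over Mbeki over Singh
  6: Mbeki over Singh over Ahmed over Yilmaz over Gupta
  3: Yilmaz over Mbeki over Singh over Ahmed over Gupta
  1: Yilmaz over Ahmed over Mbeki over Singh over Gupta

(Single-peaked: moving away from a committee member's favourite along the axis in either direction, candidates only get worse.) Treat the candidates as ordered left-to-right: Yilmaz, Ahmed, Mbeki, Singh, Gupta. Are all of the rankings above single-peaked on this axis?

Axis positions: Yilmaz=1, Ahmed=2, Mbeki=3, Singh=4, Gupta=5.
Group 1 (peak Gupta at position 5): ranking walks positions 5-4-3-2-1, expanding outward from the peak — single-peaked.
Group 2 (peak Mbeki at position 3): ranking walks positions 3-4-5-2-1, expanding outward from the peak — single-peaked.
Group 3: ranking walks positions 2-1-5-3-4; Gupta is ranked above Mbeki even though Mbeki lies between Gupta and the peak Ahmed on the axis — preferences dip and rise again. Not single-peaked.
Group 4 (peak Mbeki at position 3): ranking walks positions 3-4-2-1-5, expanding outward from the peak — single-peaked.
Group 5: ranking walks positions 1-3-4-2-5; Mbeki is ranked above Ahmed even though Ahmed lies between Mbeki and the peak Yilmaz on the axis — preferences dip and rise again. Not single-peaked.
Group 6 (peak Yilmaz at position 1): ranking walks positions 1-2-3-4-5, expanding outward from the peak — single-peaked.
Group 3 violates single-peakedness, so the profile is not single-peaked on this axis.

no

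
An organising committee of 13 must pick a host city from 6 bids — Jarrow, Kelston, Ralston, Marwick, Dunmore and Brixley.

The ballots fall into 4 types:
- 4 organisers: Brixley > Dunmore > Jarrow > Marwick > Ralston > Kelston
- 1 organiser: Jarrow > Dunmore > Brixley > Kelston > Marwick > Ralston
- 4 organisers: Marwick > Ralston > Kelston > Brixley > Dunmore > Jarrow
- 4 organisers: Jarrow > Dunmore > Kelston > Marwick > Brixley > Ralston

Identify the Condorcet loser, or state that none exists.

none

Pairwise majorities:
Jarrow vs Kelston: 9 to 4, Jarrow.
Jarrow vs Ralston: Jarrow preferred on 4+1+4 = 9 ballots; Jarrow wins 9–4.
Jarrow–Marwick: Jarrow 9–4.
Jarrow vs Dunmore: 1+4 = 5 for Jarrow, 8 for Dunmore — Dunmore by 8–5.
Jarrow vs Brixley: Jarrow preferred on 1+4 = 5 ballots; Brixley wins 8–5.
Kelston vs Ralston: Ralston, 8–5.
Kelston vs Marwick: 1+4 = 5 for Kelston, 8 for Marwick — Marwick by 8–5.
Kelston vs Dunmore: Kelston is ranked higher on 4 ballots, Dunmore on 9. Dunmore wins 9–4.
Kelston vs Brixley: Kelston, 8–5.
Ralston vs Marwick: Marwick, 13–0.
Ralston vs Dunmore: 4 to 9, Dunmore.
Ralston vs Brixley: Brixley, 9–4.
Marwick vs Dunmore: Marwick preferred on 4 ballots; Dunmore wins 9–4.
Marwick vs Brixley: 8 to 5, Marwick.
Dunmore–Brixley: Brixley 8–5.
No city is winless: Jarrow beats Kelston; Kelston beats Brixley; Ralston beats Kelston; Marwick beats Kelston; Dunmore beats Jarrow; Brixley beats Jarrow. There is no Condorcet loser.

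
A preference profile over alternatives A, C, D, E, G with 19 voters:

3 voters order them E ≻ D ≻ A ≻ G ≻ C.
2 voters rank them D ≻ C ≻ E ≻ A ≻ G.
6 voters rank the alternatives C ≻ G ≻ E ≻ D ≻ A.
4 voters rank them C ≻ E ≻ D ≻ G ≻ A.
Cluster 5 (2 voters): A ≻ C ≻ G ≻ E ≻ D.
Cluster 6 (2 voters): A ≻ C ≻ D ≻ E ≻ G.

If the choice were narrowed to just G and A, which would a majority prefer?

G

Ballots ranking G above A: 6 + 4 = 10.
Ballots ranking A above G: 19 − 10 = 9.
G wins the head-to-head 10–9.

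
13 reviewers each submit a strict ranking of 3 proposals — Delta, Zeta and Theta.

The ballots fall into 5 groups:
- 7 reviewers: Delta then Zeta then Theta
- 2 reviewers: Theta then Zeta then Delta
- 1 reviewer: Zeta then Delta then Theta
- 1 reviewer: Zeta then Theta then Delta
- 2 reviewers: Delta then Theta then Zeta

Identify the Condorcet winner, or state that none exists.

Delta

Check each pair by majority over 13 ballots:
Delta vs Zeta: Delta wins 9–4.
Delta vs Theta: Delta, 10–3.
Zeta–Theta: Zeta 9–4.
Delta defeats every rival head-to-head and is the Condorcet winner.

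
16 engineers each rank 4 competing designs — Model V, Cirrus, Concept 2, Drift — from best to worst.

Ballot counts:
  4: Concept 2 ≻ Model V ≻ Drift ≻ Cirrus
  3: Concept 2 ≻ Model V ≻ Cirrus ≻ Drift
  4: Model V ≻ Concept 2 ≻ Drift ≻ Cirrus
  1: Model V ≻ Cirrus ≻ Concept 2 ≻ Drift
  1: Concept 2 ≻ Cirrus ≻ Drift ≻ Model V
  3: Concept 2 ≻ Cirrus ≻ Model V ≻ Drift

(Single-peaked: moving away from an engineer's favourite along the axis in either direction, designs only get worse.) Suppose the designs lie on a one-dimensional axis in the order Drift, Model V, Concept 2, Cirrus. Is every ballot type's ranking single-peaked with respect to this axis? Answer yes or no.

no

Axis positions: Drift=1, Model V=2, Concept 2=3, Cirrus=4.
Ballot type 1 (peak Concept 2 at position 3): ranking walks positions 3-2-1-4, expanding outward from the peak — single-peaked.
Ballot type 2 (peak Concept 2 at position 3): ranking walks positions 3-2-4-1, expanding outward from the peak — single-peaked.
Ballot type 3 (peak Model V at position 2): ranking walks positions 2-3-1-4, expanding outward from the peak — single-peaked.
Ballot type 4: ranking walks positions 2-4-3-1; Cirrus is ranked above Concept 2 even though Concept 2 lies between Cirrus and the peak Model V on the axis — preferences dip and rise again. Not single-peaked.
Ballot type 5: ranking walks positions 3-4-1-2; Drift is ranked above Model V even though Model V lies between Drift and the peak Concept 2 on the axis — preferences dip and rise again. Not single-peaked.
Ballot type 6 (peak Concept 2 at position 3): ranking walks positions 3-4-2-1, expanding outward from the peak — single-peaked.
Ballot type 4 violates single-peakedness, so the profile is not single-peaked on this axis.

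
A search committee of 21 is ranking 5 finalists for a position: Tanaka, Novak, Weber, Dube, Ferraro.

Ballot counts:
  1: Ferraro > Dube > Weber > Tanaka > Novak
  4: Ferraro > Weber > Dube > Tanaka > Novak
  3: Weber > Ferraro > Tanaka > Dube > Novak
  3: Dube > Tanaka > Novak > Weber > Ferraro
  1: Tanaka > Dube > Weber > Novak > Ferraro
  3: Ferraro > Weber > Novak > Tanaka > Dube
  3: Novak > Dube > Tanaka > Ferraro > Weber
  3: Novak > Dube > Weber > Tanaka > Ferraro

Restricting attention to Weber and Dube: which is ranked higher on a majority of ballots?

Dube

Ballots ranking Weber above Dube: 4 + 3 + 3 = 10.
Ballots ranking Dube above Weber: 21 − 10 = 11.
Dube wins the head-to-head 11–10.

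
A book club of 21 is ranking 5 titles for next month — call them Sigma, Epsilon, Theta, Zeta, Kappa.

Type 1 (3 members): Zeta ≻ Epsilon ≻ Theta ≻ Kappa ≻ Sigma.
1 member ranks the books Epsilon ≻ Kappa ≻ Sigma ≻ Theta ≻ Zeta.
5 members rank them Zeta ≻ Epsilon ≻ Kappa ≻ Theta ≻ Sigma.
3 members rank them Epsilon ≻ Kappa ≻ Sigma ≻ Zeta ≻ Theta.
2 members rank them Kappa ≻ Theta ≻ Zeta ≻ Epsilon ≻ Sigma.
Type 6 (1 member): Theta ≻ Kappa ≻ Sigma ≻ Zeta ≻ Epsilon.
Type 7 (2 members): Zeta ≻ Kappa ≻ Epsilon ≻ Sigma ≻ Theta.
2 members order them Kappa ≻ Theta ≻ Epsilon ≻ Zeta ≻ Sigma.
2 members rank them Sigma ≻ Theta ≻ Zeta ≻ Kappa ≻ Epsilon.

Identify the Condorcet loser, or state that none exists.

Head-to-head results (21 members):
Sigma–Epsilon: Epsilon 18–3.
Sigma vs Theta: 1+3+2+2 = 8 for Sigma, 13 for Theta — Theta by 13–8.
Sigma–Zeta: Zeta 14–7.
Sigma–Kappa: Kappa 19–2.
Epsilon vs Theta: Epsilon wins 14–7.
Epsilon vs Zeta: Zeta wins 15–6.
Epsilon vs Kappa: Epsilon preferred on 3+1+5+3 = 12 ballots; Epsilon wins 12–9.
Theta vs Zeta: Theta is ranked higher on 1+2+1+2+2 = 8 ballots, Zeta on 13. Zeta wins 13–8.
Theta vs Kappa: Kappa, 15–6.
Zeta vs Kappa: Zeta is ranked higher on 3+5+2+2 = 12 ballots, Kappa on 9. Zeta wins 12–9.
Sigma is beaten in every head-to-head and is the Condorcet loser.

Sigma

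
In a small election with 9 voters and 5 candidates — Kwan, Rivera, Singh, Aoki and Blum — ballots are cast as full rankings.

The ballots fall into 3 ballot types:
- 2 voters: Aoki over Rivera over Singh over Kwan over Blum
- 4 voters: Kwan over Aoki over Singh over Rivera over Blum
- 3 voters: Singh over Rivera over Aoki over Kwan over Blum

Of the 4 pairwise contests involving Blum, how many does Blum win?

0

Blum against each rival (9 voters):
Blum vs Kwan: Kwan, 9–0.
Blum vs Rivera: 0 to 9, Rivera.
Blum vs Singh: 0 to 9, Singh.
Blum–Aoki: Aoki 9–0.
Blum beats no one; loses to Kwan, Rivera, Singh, Aoki — 0 pairwise wins.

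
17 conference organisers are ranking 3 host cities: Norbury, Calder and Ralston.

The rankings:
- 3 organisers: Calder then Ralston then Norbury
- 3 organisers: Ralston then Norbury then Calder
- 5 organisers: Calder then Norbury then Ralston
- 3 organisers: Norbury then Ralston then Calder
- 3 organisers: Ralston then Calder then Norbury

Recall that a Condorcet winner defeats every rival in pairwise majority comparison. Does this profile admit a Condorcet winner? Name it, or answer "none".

Ralston

Head-to-head results (17 organisers):
Norbury vs Calder: Calder wins 11–6.
Norbury vs Ralston: Ralston, 9–8.
Calder vs Ralston: Ralston, 9–8.
Only Ralston has no losses; Ralston is the Condorcet winner.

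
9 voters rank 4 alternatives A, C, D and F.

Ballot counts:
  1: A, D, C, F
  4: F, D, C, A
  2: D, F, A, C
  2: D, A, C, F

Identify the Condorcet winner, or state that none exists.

D

Pairwise majorities:
A vs C: 1+2+2 = 5 for A, 4 for C — A by 5–4.
A vs D: D wins 8–1.
A–F: F 6–3.
C vs D: D wins 9–0.
C vs F: F, 6–3.
D vs F: 1+2+2 = 5 for D, 4 for F — D by 5–4.
D wins every pairwise contest, so D is the Condorcet winner.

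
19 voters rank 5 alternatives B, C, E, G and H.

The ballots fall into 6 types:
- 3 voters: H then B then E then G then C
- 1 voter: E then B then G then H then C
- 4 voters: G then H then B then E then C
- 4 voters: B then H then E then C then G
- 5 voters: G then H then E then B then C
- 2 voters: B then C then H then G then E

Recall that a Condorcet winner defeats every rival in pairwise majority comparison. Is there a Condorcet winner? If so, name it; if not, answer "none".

Pairwise majorities:
B vs C: B, 19–0.
B vs E: B wins 13–6.
B vs G: B, 10–9.
B vs H: H, 12–7.
C–E: E 17–2.
C–G: G 13–6.
C–H: H 17–2.
E–G: G 11–8.
E–H: H 18–1.
G vs H: G, 10–9.
Every alternative loses at least once (B loses to H; C loses to B; E loses to B; G loses to B; H loses to G). The majority relation contains the cycle B → G → H → B, so there is no Condorcet winner.

none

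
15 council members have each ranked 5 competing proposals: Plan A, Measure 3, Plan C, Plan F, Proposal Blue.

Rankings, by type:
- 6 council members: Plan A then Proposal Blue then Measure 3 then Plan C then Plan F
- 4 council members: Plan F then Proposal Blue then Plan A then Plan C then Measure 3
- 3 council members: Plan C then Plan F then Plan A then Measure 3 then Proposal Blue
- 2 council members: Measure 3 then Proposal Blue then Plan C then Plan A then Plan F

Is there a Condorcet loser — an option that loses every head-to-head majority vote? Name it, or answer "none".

Plan F

Pairwise majorities:
Plan A vs Measure 3: 6+4+3 = 13 for Plan A, 2 for Measure 3 — Plan A by 13–2.
Plan A vs Plan C: Plan A preferred on 6+4 = 10 ballots; Plan A wins 10–5.
Plan A vs Plan F: Plan A wins 8–7.
Plan A vs Proposal Blue: Plan A wins 9–6.
Measure 3 vs Plan C: Measure 3, 8–7.
Measure 3 vs Plan F: Measure 3 preferred on 6+2 = 8 ballots; Measure 3 wins 8–7.
Measure 3 vs Proposal Blue: Measure 3 preferred on 3+2 = 5 ballots; Proposal Blue wins 10–5.
Plan C vs Plan F: Plan C, 11–4.
Plan C vs Proposal Blue: Plan C is ranked higher on 3 ballots, Proposal Blue on 12. Proposal Blue wins 12–3.
Plan F vs Proposal Blue: Proposal Blue, 8–7.
Plan F loses to every other option — it is the Condorcet loser.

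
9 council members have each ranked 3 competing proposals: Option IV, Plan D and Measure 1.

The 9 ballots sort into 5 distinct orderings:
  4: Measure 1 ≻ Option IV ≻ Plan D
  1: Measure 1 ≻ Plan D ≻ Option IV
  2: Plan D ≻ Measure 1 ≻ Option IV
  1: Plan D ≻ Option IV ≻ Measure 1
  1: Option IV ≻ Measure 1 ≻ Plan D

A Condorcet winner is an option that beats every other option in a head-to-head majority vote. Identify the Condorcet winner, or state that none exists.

Head-to-head results (9 council members):
Option IV vs Plan D: Option IV is ranked higher on 4+1 = 5 ballots, Plan D on 4. Option IV wins 5–4.
Option IV–Measure 1: Measure 1 7–2.
Plan D vs Measure 1: 2+1 = 3 for Plan D, 6 for Measure 1 — Measure 1 by 6–3.
Measure 1 beats each of Option IV, Plan D — Measure 1 is the Condorcet winner.

Measure 1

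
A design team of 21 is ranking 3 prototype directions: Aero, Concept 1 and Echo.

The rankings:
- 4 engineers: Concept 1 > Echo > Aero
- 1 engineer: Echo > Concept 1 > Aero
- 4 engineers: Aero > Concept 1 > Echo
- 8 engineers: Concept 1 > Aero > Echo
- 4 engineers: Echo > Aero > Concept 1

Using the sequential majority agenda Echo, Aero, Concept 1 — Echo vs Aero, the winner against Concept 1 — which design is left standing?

Round 1: Echo vs Aero — 9–12, Aero advances.
Round 2: Aero vs Concept 1 — 8–13, Concept 1 advances.
The agenda winner is Concept 1.

Concept 1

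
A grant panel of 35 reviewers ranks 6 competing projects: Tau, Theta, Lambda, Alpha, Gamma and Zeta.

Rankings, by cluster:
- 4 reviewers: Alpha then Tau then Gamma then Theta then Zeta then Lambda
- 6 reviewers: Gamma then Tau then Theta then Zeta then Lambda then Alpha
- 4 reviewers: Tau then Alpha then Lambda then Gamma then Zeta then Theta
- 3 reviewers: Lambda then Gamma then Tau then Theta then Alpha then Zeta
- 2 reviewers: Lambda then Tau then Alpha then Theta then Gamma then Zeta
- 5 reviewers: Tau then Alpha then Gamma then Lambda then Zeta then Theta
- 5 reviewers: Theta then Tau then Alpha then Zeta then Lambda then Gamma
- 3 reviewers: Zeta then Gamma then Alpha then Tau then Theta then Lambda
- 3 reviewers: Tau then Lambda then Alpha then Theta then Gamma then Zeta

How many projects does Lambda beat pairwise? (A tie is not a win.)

Lambda against each rival (35 reviewers):
Lambda–Tau: Tau 30–5.
Lambda vs Theta: Theta, 18–17.
Lambda–Alpha: Alpha 21–14.
Lambda–Gamma: Gamma 18–17.
Lambda vs Zeta: Lambda is ranked higher on 4+3+2+5+3 = 17 ballots, Zeta on 18. Zeta wins 18–17.
Lambda beats no one; loses to Tau, Theta, Alpha, Gamma, Zeta — 0 pairwise wins.

0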